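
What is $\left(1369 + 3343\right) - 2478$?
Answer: $2234$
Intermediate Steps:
$\left(1369 + 3343\right) - 2478 = 4712 - 2478 = 2234$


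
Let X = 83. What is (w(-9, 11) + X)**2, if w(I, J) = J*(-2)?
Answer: 3721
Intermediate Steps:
w(I, J) = -2*J
(w(-9, 11) + X)**2 = (-2*11 + 83)**2 = (-22 + 83)**2 = 61**2 = 3721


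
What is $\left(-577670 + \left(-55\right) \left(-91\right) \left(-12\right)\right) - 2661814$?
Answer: $-3299544$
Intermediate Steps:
$\left(-577670 + \left(-55\right) \left(-91\right) \left(-12\right)\right) - 2661814 = \left(-577670 + 5005 \left(-12\right)\right) - 2661814 = \left(-577670 - 60060\right) - 2661814 = -637730 - 2661814 = -3299544$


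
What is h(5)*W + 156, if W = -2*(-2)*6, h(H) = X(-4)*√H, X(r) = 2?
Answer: 156 + 48*√5 ≈ 263.33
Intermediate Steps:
h(H) = 2*√H
W = 24 (W = 4*6 = 24)
h(5)*W + 156 = (2*√5)*24 + 156 = 48*√5 + 156 = 156 + 48*√5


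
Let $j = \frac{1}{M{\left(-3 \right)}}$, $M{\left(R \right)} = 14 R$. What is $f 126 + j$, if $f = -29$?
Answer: $- \frac{153469}{42} \approx -3654.0$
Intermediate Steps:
$j = - \frac{1}{42}$ ($j = \frac{1}{14 \left(-3\right)} = \frac{1}{-42} = - \frac{1}{42} \approx -0.02381$)
$f 126 + j = \left(-29\right) 126 - \frac{1}{42} = -3654 - \frac{1}{42} = - \frac{153469}{42}$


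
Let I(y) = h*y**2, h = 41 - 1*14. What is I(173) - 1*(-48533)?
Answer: 856616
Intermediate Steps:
h = 27 (h = 41 - 14 = 27)
I(y) = 27*y**2
I(173) - 1*(-48533) = 27*173**2 - 1*(-48533) = 27*29929 + 48533 = 808083 + 48533 = 856616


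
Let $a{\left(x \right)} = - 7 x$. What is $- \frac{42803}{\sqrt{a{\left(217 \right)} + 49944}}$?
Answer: $- \frac{42803 \sqrt{1937}}{9685} \approx -194.51$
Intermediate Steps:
$- \frac{42803}{\sqrt{a{\left(217 \right)} + 49944}} = - \frac{42803}{\sqrt{\left(-7\right) 217 + 49944}} = - \frac{42803}{\sqrt{-1519 + 49944}} = - \frac{42803}{\sqrt{48425}} = - \frac{42803}{5 \sqrt{1937}} = - 42803 \frac{\sqrt{1937}}{9685} = - \frac{42803 \sqrt{1937}}{9685}$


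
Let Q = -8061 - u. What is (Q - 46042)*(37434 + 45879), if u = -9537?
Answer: -3712927158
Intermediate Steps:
Q = 1476 (Q = -8061 - 1*(-9537) = -8061 + 9537 = 1476)
(Q - 46042)*(37434 + 45879) = (1476 - 46042)*(37434 + 45879) = -44566*83313 = -3712927158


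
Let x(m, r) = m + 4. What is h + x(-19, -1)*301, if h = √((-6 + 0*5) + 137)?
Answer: -4515 + √131 ≈ -4503.6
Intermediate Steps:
x(m, r) = 4 + m
h = √131 (h = √((-6 + 0) + 137) = √(-6 + 137) = √131 ≈ 11.446)
h + x(-19, -1)*301 = √131 + (4 - 19)*301 = √131 - 15*301 = √131 - 4515 = -4515 + √131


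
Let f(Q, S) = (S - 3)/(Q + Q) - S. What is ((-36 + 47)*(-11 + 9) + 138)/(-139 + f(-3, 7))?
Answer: -87/110 ≈ -0.79091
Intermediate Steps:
f(Q, S) = -S + (-3 + S)/(2*Q) (f(Q, S) = (-3 + S)/((2*Q)) - S = (-3 + S)*(1/(2*Q)) - S = (-3 + S)/(2*Q) - S = -S + (-3 + S)/(2*Q))
((-36 + 47)*(-11 + 9) + 138)/(-139 + f(-3, 7)) = ((-36 + 47)*(-11 + 9) + 138)/(-139 + (½)*(-3 + 7 - 2*(-3)*7)/(-3)) = (11*(-2) + 138)/(-139 + (½)*(-⅓)*(-3 + 7 + 42)) = (-22 + 138)/(-139 + (½)*(-⅓)*46) = 116/(-139 - 23/3) = 116/(-440/3) = 116*(-3/440) = -87/110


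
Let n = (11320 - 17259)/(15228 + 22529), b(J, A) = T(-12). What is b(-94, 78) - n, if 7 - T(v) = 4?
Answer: 119210/37757 ≈ 3.1573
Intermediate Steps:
T(v) = 3 (T(v) = 7 - 1*4 = 7 - 4 = 3)
b(J, A) = 3
n = -5939/37757 ≈ -0.15730
b(-94, 78) - n = 3 - 1*(-5939/37757) = 3 + 5939/37757 = 119210/37757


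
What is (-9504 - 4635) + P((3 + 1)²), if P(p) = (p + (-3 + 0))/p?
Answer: -226211/16 ≈ -14138.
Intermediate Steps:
P(p) = (-3 + p)/p (P(p) = (p - 3)/p = (-3 + p)/p)
(-9504 - 4635) + P((3 + 1)²) = (-9504 - 4635) + (-3 + (3 + 1)²)/((3 + 1)²) = -14139 + (-3 + 4²)/(4²) = -14139 + (-3 + 16)/16 = -14139 + (1/16)*13 = -14139 + 13/16 = -226211/16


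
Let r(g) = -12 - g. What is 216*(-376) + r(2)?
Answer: -81230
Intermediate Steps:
216*(-376) + r(2) = 216*(-376) + (-12 - 1*2) = -81216 + (-12 - 2) = -81216 - 14 = -81230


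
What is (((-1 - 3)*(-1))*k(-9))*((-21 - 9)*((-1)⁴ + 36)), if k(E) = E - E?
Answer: 0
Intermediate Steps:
k(E) = 0
(((-1 - 3)*(-1))*k(-9))*((-21 - 9)*((-1)⁴ + 36)) = (((-1 - 3)*(-1))*0)*((-21 - 9)*((-1)⁴ + 36)) = (-4*(-1)*0)*(-30*(1 + 36)) = (4*0)*(-30*37) = 0*(-1110) = 0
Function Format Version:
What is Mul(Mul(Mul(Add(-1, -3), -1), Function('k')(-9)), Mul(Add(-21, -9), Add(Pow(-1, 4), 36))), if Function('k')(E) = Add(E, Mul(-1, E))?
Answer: 0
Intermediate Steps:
Function('k')(E) = 0
Mul(Mul(Mul(Add(-1, -3), -1), Function('k')(-9)), Mul(Add(-21, -9), Add(Pow(-1, 4), 36))) = Mul(Mul(Mul(Add(-1, -3), -1), 0), Mul(Add(-21, -9), Add(Pow(-1, 4), 36))) = Mul(Mul(Mul(-4, -1), 0), Mul(-30, Add(1, 36))) = Mul(Mul(4, 0), Mul(-30, 37)) = Mul(0, -1110) = 0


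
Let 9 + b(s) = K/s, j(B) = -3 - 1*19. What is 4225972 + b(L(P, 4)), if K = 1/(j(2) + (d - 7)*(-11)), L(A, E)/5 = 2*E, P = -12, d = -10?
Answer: 27891355801/6600 ≈ 4.2260e+6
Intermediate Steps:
j(B) = -22 (j(B) = -3 - 19 = -22)
L(A, E) = 10*E (L(A, E) = 5*(2*E) = 10*E)
K = 1/165 (K = 1/(-22 + (-10 - 7)*(-11)) = 1/(-22 - 17*(-11)) = 1/(-22 + 187) = 1/165 ≈ 0.0060606)
b(s) = -9 + 1/(165*s)
4225972 + b(L(P, 4)) = 4225972 + (-9 + 1/(165*((10*4)))) = 4225972 + (-9 + (1/165)/40) = 4225972 + (-9 + (1/165)*(1/40)) = 4225972 + (-9 + 1/6600) = 4225972 - 59399/6600 = 27891355801/6600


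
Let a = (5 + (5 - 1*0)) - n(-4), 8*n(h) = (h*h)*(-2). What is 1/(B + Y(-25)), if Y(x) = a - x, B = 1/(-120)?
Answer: 120/4679 ≈ 0.025647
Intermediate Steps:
n(h) = -h²/4 (n(h) = ((h*h)*(-2))/8 = (h²*(-2))/8 = (-2*h²)/8 = -h²/4)
a = 14 (a = (5 + (5 - 1*0)) - (-1)*(-4)²/4 = (5 + (5 + 0)) - (-1)*16/4 = (5 + 5) - 1*(-4) = 10 + 4 = 14)
B = -1/120 ≈ -0.0083333
Y(x) = 14 - x
1/(B + Y(-25)) = 1/(-1/120 + (14 - 1*(-25))) = 1/(-1/120 + (14 + 25)) = 1/(-1/120 + 39) = 1/(4679/120) = 120/4679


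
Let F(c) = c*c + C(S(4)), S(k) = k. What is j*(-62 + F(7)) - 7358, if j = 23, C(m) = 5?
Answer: -7542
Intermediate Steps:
F(c) = 5 + c² (F(c) = c*c + 5 = c² + 5 = 5 + c²)
j*(-62 + F(7)) - 7358 = 23*(-62 + (5 + 7²)) - 7358 = 23*(-62 + (5 + 49)) - 7358 = 23*(-62 + 54) - 7358 = 23*(-8) - 7358 = -184 - 7358 = -7542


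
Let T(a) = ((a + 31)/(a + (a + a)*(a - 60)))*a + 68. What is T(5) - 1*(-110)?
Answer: 19366/109 ≈ 177.67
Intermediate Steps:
T(a) = 68 + a*(31 + a)/(a + 2*a*(-60 + a)) (T(a) = ((31 + a)/(a + (2*a)*(-60 + a)))*a + 68 = ((31 + a)/(a + 2*a*(-60 + a)))*a + 68 = a*(31 + a)/(a + 2*a*(-60 + a)) + 68 = 68 + a*(31 + a)/(a + 2*a*(-60 + a)))
T(5) - 1*(-110) = (-8061 + 137*5)/(-119 + 2*5) - 1*(-110) = (-8061 + 685)/(-119 + 10) + 110 = -7376/(-109) + 110 = -1/109*(-7376) + 110 = 7376/109 + 110 = 19366/109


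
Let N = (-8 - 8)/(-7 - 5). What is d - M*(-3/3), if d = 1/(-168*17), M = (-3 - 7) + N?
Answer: -8251/952 ≈ -8.6670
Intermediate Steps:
N = 4/3 (N = -16/(-12) = -16*(-1/12) = 4/3 ≈ 1.3333)
M = -26/3 (M = (-3 - 7) + 4/3 = -10 + 4/3 = -26/3 ≈ -8.6667)
d = -1/2856 (d = 1/(-2856) = -1/2856 ≈ -0.00035014)
d - M*(-3/3) = -1/2856 - (-26)*(-3/3)/3 = -1/2856 - (-26)*(-3*1/3)/3 = -1/2856 - (-26)*(-1)/3 = -1/2856 - 1*26/3 = -1/2856 - 26/3 = -8251/952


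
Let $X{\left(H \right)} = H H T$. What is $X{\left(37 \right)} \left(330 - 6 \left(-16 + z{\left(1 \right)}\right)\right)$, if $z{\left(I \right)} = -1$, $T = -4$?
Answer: $-2365632$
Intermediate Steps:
$X{\left(H \right)} = - 4 H^{2}$ ($X{\left(H \right)} = H H \left(-4\right) = H^{2} \left(-4\right) = - 4 H^{2}$)
$X{\left(37 \right)} \left(330 - 6 \left(-16 + z{\left(1 \right)}\right)\right) = - 4 \cdot 37^{2} \left(330 - 6 \left(-16 - 1\right)\right) = \left(-4\right) 1369 \left(330 - -102\right) = - 5476 \left(330 + 102\right) = \left(-5476\right) 432 = -2365632$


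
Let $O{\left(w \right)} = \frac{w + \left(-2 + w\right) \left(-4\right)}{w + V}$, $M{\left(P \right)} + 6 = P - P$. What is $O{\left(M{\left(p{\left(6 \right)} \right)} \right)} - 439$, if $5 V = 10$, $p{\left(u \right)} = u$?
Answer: $- \frac{891}{2} \approx -445.5$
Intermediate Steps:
$V = 2$ ($V = \frac{1}{5} \cdot 10 = 2$)
$M{\left(P \right)} = -6$ ($M{\left(P \right)} = -6 + \left(P - P\right) = -6 + 0 = -6$)
$O{\left(w \right)} = \frac{8 - 3 w}{2 + w}$ ($O{\left(w \right)} = \frac{w + \left(-2 + w\right) \left(-4\right)}{w + 2} = \frac{w - \left(-8 + 4 w\right)}{2 + w} = \frac{8 - 3 w}{2 + w}$)
$O{\left(M{\left(p{\left(6 \right)} \right)} \right)} - 439 = \frac{8 - -18}{2 - 6} - 439 = \frac{8 + 18}{-4} - 439 = \left(- \frac{1}{4}\right) 26 - 439 = - \frac{13}{2} - 439 = - \frac{891}{2}$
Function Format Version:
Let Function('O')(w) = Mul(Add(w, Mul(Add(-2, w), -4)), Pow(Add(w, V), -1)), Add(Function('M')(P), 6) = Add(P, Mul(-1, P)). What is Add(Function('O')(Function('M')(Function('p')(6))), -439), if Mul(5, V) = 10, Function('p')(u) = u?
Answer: Rational(-891, 2) ≈ -445.50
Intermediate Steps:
V = 2 (V = Mul(Rational(1, 5), 10) = 2)
Function('M')(P) = -6 (Function('M')(P) = Add(-6, Add(P, Mul(-1, P))) = Add(-6, 0) = -6)
Function('O')(w) = Mul(Pow(Add(2, w), -1), Add(8, Mul(-3, w))) (Function('O')(w) = Mul(Add(w, Mul(Add(-2, w), -4)), Pow(Add(w, 2), -1)) = Mul(Add(w, Add(8, Mul(-4, w))), Pow(Add(2, w), -1)) = Mul(Add(8, Mul(-3, w)), Pow(Add(2, w), -1)) = Mul(Pow(Add(2, w), -1), Add(8, Mul(-3, w))))
Add(Function('O')(Function('M')(Function('p')(6))), -439) = Add(Mul(Pow(Add(2, -6), -1), Add(8, Mul(-3, -6))), -439) = Add(Mul(Pow(-4, -1), Add(8, 18)), -439) = Add(Mul(Rational(-1, 4), 26), -439) = Add(Rational(-13, 2), -439) = Rational(-891, 2)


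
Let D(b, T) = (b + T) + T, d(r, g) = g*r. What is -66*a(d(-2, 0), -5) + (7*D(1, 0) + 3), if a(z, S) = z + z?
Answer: 10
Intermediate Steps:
D(b, T) = b + 2*T (D(b, T) = (T + b) + T = b + 2*T)
a(z, S) = 2*z
-66*a(d(-2, 0), -5) + (7*D(1, 0) + 3) = -132*0*(-2) + (7*(1 + 2*0) + 3) = -132*0 + (7*(1 + 0) + 3) = -66*0 + (7*1 + 3) = 0 + (7 + 3) = 0 + 10 = 10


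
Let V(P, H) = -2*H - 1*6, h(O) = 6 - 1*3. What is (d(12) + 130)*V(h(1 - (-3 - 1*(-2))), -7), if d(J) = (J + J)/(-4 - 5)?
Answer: 3056/3 ≈ 1018.7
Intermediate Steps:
d(J) = -2*J/9 (d(J) = (2*J)/(-9) = (2*J)*(-⅑) = -2*J/9)
h(O) = 3 (h(O) = 6 - 3 = 3)
V(P, H) = -6 - 2*H (V(P, H) = -2*H - 6 = -6 - 2*H)
(d(12) + 130)*V(h(1 - (-3 - 1*(-2))), -7) = (-2/9*12 + 130)*(-6 - 2*(-7)) = (-8/3 + 130)*(-6 + 14) = (382/3)*8 = 3056/3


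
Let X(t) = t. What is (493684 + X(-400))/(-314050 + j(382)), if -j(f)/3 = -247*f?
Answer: -123321/7747 ≈ -15.919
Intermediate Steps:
j(f) = 741*f (j(f) = -(-741)*f = 741*f)
(493684 + X(-400))/(-314050 + j(382)) = (493684 - 400)/(-314050 + 741*382) = 493284/(-314050 + 283062) = 493284/(-30988) = 493284*(-1/30988) = -123321/7747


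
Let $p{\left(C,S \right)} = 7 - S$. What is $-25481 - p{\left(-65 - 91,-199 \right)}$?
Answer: $-25687$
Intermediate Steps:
$-25481 - p{\left(-65 - 91,-199 \right)} = -25481 - \left(7 - -199\right) = -25481 - \left(7 + 199\right) = -25481 - 206 = -25687$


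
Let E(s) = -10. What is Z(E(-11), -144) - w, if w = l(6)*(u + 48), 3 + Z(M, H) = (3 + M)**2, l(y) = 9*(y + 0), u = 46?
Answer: -5030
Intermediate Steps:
l(y) = 9*y
Z(M, H) = -3 + (3 + M)**2
w = 5076 (w = (9*6)*(46 + 48) = 54*94 = 5076)
Z(E(-11), -144) - w = (-3 + (3 - 10)**2) - 1*5076 = (-3 + (-7)**2) - 5076 = (-3 + 49) - 5076 = 46 - 5076 = -5030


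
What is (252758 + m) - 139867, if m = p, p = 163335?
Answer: 276226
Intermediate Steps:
m = 163335
(252758 + m) - 139867 = (252758 + 163335) - 139867 = 416093 - 139867 = 276226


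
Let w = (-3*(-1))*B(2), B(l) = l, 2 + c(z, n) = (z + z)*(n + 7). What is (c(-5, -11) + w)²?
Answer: 1936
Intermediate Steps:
c(z, n) = -2 + 2*z*(7 + n) (c(z, n) = -2 + (z + z)*(n + 7) = -2 + (2*z)*(7 + n) = -2 + 2*z*(7 + n))
w = 6 (w = -3*(-1)*2 = 3*2 = 6)
(c(-5, -11) + w)² = ((-2 + 14*(-5) + 2*(-11)*(-5)) + 6)² = ((-2 - 70 + 110) + 6)² = (38 + 6)² = 44² = 1936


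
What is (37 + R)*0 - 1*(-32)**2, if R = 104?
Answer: -1024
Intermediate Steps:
(37 + R)*0 - 1*(-32)**2 = (37 + 104)*0 - 1*(-32)**2 = 141*0 - 1*1024 = 0 - 1024 = -1024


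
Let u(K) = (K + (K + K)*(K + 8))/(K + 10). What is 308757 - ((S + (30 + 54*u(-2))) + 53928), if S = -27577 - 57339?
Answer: 679781/2 ≈ 3.3989e+5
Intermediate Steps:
u(K) = (K + 2*K*(8 + K))/(10 + K) (u(K) = (K + (2*K)*(8 + K))/(10 + K) = (K + 2*K*(8 + K))/(10 + K))
S = -84916
308757 - ((S + (30 + 54*u(-2))) + 53928) = 308757 - ((-84916 + (30 + 54*(-2*(17 + 2*(-2))/(10 - 2)))) + 53928) = 308757 - ((-84916 + (30 + 54*(-2*(17 - 4)/8))) + 53928) = 308757 - ((-84916 + (30 + 54*(-2*⅛*13))) + 53928) = 308757 - ((-84916 + (30 + 54*(-13/4))) + 53928) = 308757 - ((-84916 + (30 - 351/2)) + 53928) = 308757 - ((-84916 - 291/2) + 53928) = 308757 - (-170123/2 + 53928) = 308757 - 1*(-62267/2) = 308757 + 62267/2 = 679781/2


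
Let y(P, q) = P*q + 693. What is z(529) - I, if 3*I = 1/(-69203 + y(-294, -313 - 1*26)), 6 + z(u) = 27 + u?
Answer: 51407399/93468 ≈ 550.00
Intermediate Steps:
y(P, q) = 693 + P*q
z(u) = 21 + u (z(u) = -6 + (27 + u) = 21 + u)
I = 1/93468 (I = 1/(3*(-69203 + (693 - 294*(-313 - 1*26)))) = 1/(3*(-69203 + (693 - 294*(-313 - 26)))) = 1/(3*(-69203 + (693 - 294*(-339)))) = 1/(3*(-69203 + (693 + 99666))) = 1/(3*(-69203 + 100359)) = (1/3)/31156 = (1/3)*(1/31156) = 1/93468 ≈ 1.0699e-5)
z(529) - I = (21 + 529) - 1*1/93468 = 550 - 1/93468 = 51407399/93468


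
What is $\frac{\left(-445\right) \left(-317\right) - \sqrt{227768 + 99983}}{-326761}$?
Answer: $- \frac{141065}{326761} + \frac{\sqrt{327751}}{326761} \approx -0.42996$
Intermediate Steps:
$\frac{\left(-445\right) \left(-317\right) - \sqrt{227768 + 99983}}{-326761} = \left(141065 - \sqrt{327751}\right) \left(- \frac{1}{326761}\right) = - \frac{141065}{326761} + \frac{\sqrt{327751}}{326761}$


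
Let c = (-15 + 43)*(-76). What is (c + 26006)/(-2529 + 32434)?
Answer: 23878/29905 ≈ 0.79846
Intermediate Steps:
c = -2128 (c = 28*(-76) = -2128)
(c + 26006)/(-2529 + 32434) = (-2128 + 26006)/(-2529 + 32434) = 23878/29905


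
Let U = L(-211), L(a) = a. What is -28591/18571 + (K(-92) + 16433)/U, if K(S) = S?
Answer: -309501412/3918481 ≈ -78.985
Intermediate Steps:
U = -211
-28591/18571 + (K(-92) + 16433)/U = -28591/18571 + (-92 + 16433)/(-211) = -28591*1/18571 + 16341*(-1/211) = -28591/18571 - 16341/211 = -309501412/3918481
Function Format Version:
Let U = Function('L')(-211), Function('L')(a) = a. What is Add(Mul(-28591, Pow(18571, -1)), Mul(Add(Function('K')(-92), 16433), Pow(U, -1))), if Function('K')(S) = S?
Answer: Rational(-309501412, 3918481) ≈ -78.985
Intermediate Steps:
U = -211
Add(Mul(-28591, Pow(18571, -1)), Mul(Add(Function('K')(-92), 16433), Pow(U, -1))) = Add(Mul(-28591, Pow(18571, -1)), Mul(Add(-92, 16433), Pow(-211, -1))) = Add(Mul(-28591, Rational(1, 18571)), Mul(16341, Rational(-1, 211))) = Add(Rational(-28591, 18571), Rational(-16341, 211)) = Rational(-309501412, 3918481)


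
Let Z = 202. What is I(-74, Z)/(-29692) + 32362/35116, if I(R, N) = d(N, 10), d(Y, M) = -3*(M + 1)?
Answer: 240512833/260666068 ≈ 0.92269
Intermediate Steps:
d(Y, M) = -3 - 3*M (d(Y, M) = -3*(1 + M) = -3 - 3*M)
I(R, N) = -33 (I(R, N) = -3 - 3*10 = -3 - 30 = -33)
I(-74, Z)/(-29692) + 32362/35116 = -33/(-29692) + 32362/35116 = -33*(-1/29692) + 32362*(1/35116) = 33/29692 + 16181/17558 = 240512833/260666068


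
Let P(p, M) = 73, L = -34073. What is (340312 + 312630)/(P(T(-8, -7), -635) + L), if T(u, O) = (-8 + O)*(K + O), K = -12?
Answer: -326471/17000 ≈ -19.204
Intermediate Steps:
T(u, O) = (-12 + O)*(-8 + O) (T(u, O) = (-8 + O)*(-12 + O) = (-12 + O)*(-8 + O))
(340312 + 312630)/(P(T(-8, -7), -635) + L) = (340312 + 312630)/(73 - 34073) = 652942/(-34000) = 652942*(-1/34000) = -326471/17000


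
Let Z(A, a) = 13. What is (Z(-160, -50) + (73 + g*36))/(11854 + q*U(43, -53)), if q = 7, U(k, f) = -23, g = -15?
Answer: -454/11693 ≈ -0.038827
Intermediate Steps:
(Z(-160, -50) + (73 + g*36))/(11854 + q*U(43, -53)) = (13 + (73 - 15*36))/(11854 + 7*(-23)) = (13 + (73 - 540))/(11854 - 161) = (13 - 467)/11693 = -454*1/11693 = -454/11693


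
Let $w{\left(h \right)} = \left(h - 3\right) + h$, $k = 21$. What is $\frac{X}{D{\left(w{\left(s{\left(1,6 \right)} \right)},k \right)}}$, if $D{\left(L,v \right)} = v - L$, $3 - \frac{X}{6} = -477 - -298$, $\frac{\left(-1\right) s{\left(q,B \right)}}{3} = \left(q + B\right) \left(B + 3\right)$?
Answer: $\frac{182}{67} \approx 2.7164$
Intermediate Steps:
$s{\left(q,B \right)} = - 3 \left(3 + B\right) \left(B + q\right)$ ($s{\left(q,B \right)} = - 3 \left(q + B\right) \left(B + 3\right) = - 3 \left(B + q\right) \left(3 + B\right) = - 3 \left(3 + B\right) \left(B + q\right)$)
$w{\left(h \right)} = -3 + 2 h$ ($w{\left(h \right)} = \left(-3 + h\right) + h = -3 + 2 h$)
$X = 1092$ ($X = 18 - 6 \left(-477 - -298\right) = 18 - 6 \left(-477 + 298\right) = 18 - -1074 = 18 + 1074 = 1092$)
$\frac{X}{D{\left(w{\left(s{\left(1,6 \right)} \right)},k \right)}} = \frac{1092}{21 - \left(-3 + 2 \left(\left(-9\right) 6 - 9 - 3 \cdot 6^{2} - 18 \cdot 1\right)\right)} = \frac{1092}{21 - \left(-3 + 2 \left(-54 - 9 - 108 - 18\right)\right)} = \frac{1092}{21 - \left(-3 + 2 \left(-189\right)\right)} = \frac{1092}{21 - \left(-3 - 378\right)} = \frac{1092}{21 - -381} = \frac{1092}{21 + 381} = \frac{1092}{402} = 1092 \cdot \frac{1}{402} = \frac{182}{67}$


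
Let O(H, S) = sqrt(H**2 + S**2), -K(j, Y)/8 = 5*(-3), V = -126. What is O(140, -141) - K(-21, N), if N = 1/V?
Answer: -120 + sqrt(39481) ≈ 78.698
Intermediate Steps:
N = -1/126 (N = 1/(-126) = -1/126 ≈ -0.0079365)
K(j, Y) = 120 (K(j, Y) = -40*(-3) = -8*(-15) = 120)
O(140, -141) - K(-21, N) = sqrt(140**2 + (-141)**2) - 1*120 = sqrt(19600 + 19881) - 120 = sqrt(39481) - 120 = -120 + sqrt(39481)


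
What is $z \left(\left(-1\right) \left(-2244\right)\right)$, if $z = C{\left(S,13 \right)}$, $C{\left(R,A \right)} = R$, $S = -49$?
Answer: $-109956$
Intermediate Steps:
$z = -49$
$z \left(\left(-1\right) \left(-2244\right)\right) = - 49 \left(\left(-1\right) \left(-2244\right)\right) = \left(-49\right) 2244 = -109956$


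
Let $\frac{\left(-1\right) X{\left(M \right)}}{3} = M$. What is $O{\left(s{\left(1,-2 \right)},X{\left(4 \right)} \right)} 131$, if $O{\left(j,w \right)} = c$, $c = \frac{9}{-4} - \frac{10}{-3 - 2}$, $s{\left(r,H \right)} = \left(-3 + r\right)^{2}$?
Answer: $- \frac{131}{4} \approx -32.75$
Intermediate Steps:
$X{\left(M \right)} = - 3 M$
$c = - \frac{1}{4}$ ($c = 9 \left(- \frac{1}{4}\right) - \frac{10}{-5} = - \frac{9}{4} - -2 = - \frac{9}{4} + 2 = - \frac{1}{4} \approx -0.25$)
$O{\left(j,w \right)} = - \frac{1}{4}$
$O{\left(s{\left(1,-2 \right)},X{\left(4 \right)} \right)} 131 = \left(- \frac{1}{4}\right) 131 = - \frac{131}{4}$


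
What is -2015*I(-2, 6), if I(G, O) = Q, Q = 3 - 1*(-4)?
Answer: -14105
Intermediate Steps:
Q = 7 (Q = 3 + 4 = 7)
I(G, O) = 7
-2015*I(-2, 6) = -2015*7 = -14105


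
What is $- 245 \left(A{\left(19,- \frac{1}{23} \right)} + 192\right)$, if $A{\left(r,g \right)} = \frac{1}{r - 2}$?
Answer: $- \frac{799925}{17} \approx -47054.0$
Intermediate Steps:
$A{\left(r,g \right)} = \frac{1}{-2 + r}$
$- 245 \left(A{\left(19,- \frac{1}{23} \right)} + 192\right) = - 245 \left(\frac{1}{-2 + 19} + 192\right) = - 245 \left(\frac{1}{17} + 192\right) = \left(-245\right) \frac{3265}{17} = - \frac{799925}{17}$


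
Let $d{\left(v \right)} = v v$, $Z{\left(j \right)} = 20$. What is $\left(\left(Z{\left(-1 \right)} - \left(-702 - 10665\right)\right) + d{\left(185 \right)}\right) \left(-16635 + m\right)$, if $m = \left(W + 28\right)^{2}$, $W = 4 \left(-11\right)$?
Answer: $-747078948$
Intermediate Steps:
$d{\left(v \right)} = v^{2}$
$W = -44$
$m = 256$ ($m = \left(-44 + 28\right)^{2} = \left(-16\right)^{2} = 256$)
$\left(\left(Z{\left(-1 \right)} - \left(-702 - 10665\right)\right) + d{\left(185 \right)}\right) \left(-16635 + m\right) = \left(\left(20 - \left(-702 - 10665\right)\right) + 185^{2}\right) \left(-16635 + 256\right) = \left(\left(20 - -11367\right) + 34225\right) \left(-16379\right) = \left(\left(20 + 11367\right) + 34225\right) \left(-16379\right) = \left(11387 + 34225\right) \left(-16379\right) = 45612 \left(-16379\right) = -747078948$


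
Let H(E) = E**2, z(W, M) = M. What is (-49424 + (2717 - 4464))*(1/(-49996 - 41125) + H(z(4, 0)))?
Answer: 51171/91121 ≈ 0.56157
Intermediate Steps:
(-49424 + (2717 - 4464))*(1/(-49996 - 41125) + H(z(4, 0))) = (-49424 + (2717 - 4464))*(1/(-49996 - 41125) + 0**2) = (-49424 - 1747)*(1/(-91121) + 0) = -51171*(-1/91121 + 0) = -51171*(-1/91121) = 51171/91121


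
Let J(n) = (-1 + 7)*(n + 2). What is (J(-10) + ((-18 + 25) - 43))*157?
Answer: -13188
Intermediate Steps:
J(n) = 12 + 6*n (J(n) = 6*(2 + n) = 12 + 6*n)
(J(-10) + ((-18 + 25) - 43))*157 = ((12 + 6*(-10)) + ((-18 + 25) - 43))*157 = ((12 - 60) + (7 - 43))*157 = (-48 - 36)*157 = -84*157 = -13188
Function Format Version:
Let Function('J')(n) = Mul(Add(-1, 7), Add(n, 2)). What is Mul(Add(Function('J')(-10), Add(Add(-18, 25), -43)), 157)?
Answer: -13188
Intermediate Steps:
Function('J')(n) = Add(12, Mul(6, n)) (Function('J')(n) = Mul(6, Add(2, n)) = Add(12, Mul(6, n)))
Mul(Add(Function('J')(-10), Add(Add(-18, 25), -43)), 157) = Mul(Add(Add(12, Mul(6, -10)), Add(Add(-18, 25), -43)), 157) = Mul(Add(Add(12, -60), Add(7, -43)), 157) = Mul(Add(-48, -36), 157) = Mul(-84, 157) = -13188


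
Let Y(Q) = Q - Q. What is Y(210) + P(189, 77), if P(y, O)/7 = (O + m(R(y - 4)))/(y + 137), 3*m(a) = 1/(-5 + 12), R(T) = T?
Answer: 809/489 ≈ 1.6544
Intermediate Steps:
Y(Q) = 0
m(a) = 1/21 (m(a) = 1/(3*(-5 + 12)) = (1/3)/7 = (1/3)*(1/7) = 1/21)
P(y, O) = 7*(1/21 + O)/(137 + y) (P(y, O) = 7*((O + 1/21)/(y + 137)) = 7*((1/21 + O)/(137 + y)) = 7*(1/21 + O)/(137 + y))
Y(210) + P(189, 77) = 0 + (1 + 21*77)/(3*(137 + 189)) = 0 + (1/3)*(1 + 1617)/326 = 0 + (1/3)*(1/326)*1618 = 0 + 809/489 = 809/489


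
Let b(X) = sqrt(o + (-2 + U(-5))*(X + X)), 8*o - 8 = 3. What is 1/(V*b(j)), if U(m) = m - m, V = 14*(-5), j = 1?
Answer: I*sqrt(42)/735 ≈ 0.0088173*I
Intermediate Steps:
V = -70
U(m) = 0
o = 11/8 (o = 1 + (1/8)*3 = 1 + 3/8 = 11/8 ≈ 1.3750)
b(X) = sqrt(11/8 - 4*X) (b(X) = sqrt(11/8 + (-2 + 0)*(X + X)) = sqrt(11/8 - 4*X))
1/(V*b(j)) = 1/(-35*sqrt(22 - 64*1)/2) = 1/(-35*sqrt(22 - 64)/2) = 1/(-35*sqrt(-42)/2) = 1/(-35*I*sqrt(42)/2) = I*sqrt(42)/735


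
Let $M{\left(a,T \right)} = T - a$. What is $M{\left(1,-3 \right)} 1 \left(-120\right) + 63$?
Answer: $543$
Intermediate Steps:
$M{\left(1,-3 \right)} 1 \left(-120\right) + 63 = \left(-3 - 1\right) 1 \left(-120\right) + 63 = \left(-4\right) 1 \left(-120\right) + 63 = \left(-4\right) \left(-120\right) + 63 = 480 + 63 = 543$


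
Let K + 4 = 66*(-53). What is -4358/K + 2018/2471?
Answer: 8917827/4326721 ≈ 2.0611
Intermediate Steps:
K = -3502 (K = -4 + 66*(-53) = -4 - 3498 = -3502)
-4358/K + 2018/2471 = -4358/(-3502) + 2018/2471 = -4358*(-1/3502) + 2018*(1/2471) = 2179/1751 + 2018/2471 = 8917827/4326721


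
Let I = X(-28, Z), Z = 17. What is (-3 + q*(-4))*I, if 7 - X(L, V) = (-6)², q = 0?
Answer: 87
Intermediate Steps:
X(L, V) = -29 (X(L, V) = 7 - 1*(-6)² = 7 - 1*36 = 7 - 36 = -29)
I = -29
(-3 + q*(-4))*I = (-3 + 0*(-4))*(-29) = (-3 + 0)*(-29) = -3*(-29) = 87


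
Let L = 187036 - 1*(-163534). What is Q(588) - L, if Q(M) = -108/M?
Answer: -17177939/49 ≈ -3.5057e+5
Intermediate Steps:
L = 350570 (L = 187036 + 163534 = 350570)
Q(588) - L = -108/588 - 1*350570 = -108*1/588 - 350570 = -9/49 - 350570 = -17177939/49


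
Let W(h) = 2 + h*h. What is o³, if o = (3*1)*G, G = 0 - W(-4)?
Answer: -157464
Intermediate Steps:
W(h) = 2 + h²
G = -18 (G = 0 - (2 + (-4)²) = 0 - (2 + 16) = 0 - 1*18 = 0 - 18 = -18)
o = -54 (o = (3*1)*(-18) = 3*(-18) = -54)
o³ = (-54)³ = -157464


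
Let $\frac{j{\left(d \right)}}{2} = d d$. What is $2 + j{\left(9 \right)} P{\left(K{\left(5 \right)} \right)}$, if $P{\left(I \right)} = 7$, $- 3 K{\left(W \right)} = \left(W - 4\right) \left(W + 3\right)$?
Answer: $1136$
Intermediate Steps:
$j{\left(d \right)} = 2 d^{2}$ ($j{\left(d \right)} = 2 d d = 2 d^{2}$)
$K{\left(W \right)} = - \frac{\left(-4 + W\right) \left(3 + W\right)}{3}$ ($K{\left(W \right)} = - \frac{\left(W - 4\right) \left(W + 3\right)}{3} = - \frac{\left(-4 + W\right) \left(3 + W\right)}{3}$)
$2 + j{\left(9 \right)} P{\left(K{\left(5 \right)} \right)} = 2 + 2 \cdot 9^{2} \cdot 7 = 2 + 2 \cdot 81 \cdot 7 = 2 + 162 \cdot 7 = 2 + 1134 = 1136$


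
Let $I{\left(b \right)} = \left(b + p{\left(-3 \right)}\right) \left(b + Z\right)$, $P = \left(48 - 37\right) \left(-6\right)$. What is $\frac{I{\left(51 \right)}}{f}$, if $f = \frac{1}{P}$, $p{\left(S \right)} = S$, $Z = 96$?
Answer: $-465696$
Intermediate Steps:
$P = -66$ ($P = 11 \left(-6\right) = -66$)
$f = - \frac{1}{66}$ ($f = \frac{1}{-66} = - \frac{1}{66} \approx -0.015152$)
$I{\left(b \right)} = \left(-3 + b\right) \left(96 + b\right)$ ($I{\left(b \right)} = \left(b - 3\right) \left(b + 96\right) = \left(-3 + b\right) \left(96 + b\right)$)
$\frac{I{\left(51 \right)}}{f} = \frac{-288 + 51^{2} + 93 \cdot 51}{- \frac{1}{66}} = \left(-288 + 2601 + 4743\right) \left(-66\right) = 7056 \left(-66\right) = -465696$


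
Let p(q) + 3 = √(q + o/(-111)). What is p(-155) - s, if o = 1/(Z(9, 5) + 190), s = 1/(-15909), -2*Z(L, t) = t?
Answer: -47726/15909 + I*√1193597245/2775 ≈ -2.9999 + 12.45*I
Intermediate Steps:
Z(L, t) = -t/2
s = -1/15909 ≈ -6.2858e-5
o = 2/375 (o = 1/(-½*5 + 190) = 1/(-5/2 + 190) = 1/(375/2) = 2/375 ≈ 0.0053333)
p(q) = -3 + √(-2/41625 + q) (p(q) = -3 + √(q + (2/375)/(-111)) = -3 + √(q + (2/375)*(-1/111)) = -3 + √(q - 2/41625) = -3 + √(-2/41625 + q))
p(-155) - s = (-3 + √(-370 + 7700625*(-155))/2775) - 1*(-1/15909) = (-3 + √(-370 - 1193596875)/2775) + 1/15909 = (-3 + √(-1193597245)/2775) + 1/15909 = (-3 + (I*√1193597245)/2775) + 1/15909 = (-3 + I*√1193597245/2775) + 1/15909 = -47726/15909 + I*√1193597245/2775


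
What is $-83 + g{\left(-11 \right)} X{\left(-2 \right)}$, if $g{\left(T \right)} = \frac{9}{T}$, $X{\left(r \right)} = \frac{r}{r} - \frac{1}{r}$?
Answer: $- \frac{1853}{22} \approx -84.227$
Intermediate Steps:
$X{\left(r \right)} = 1 - \frac{1}{r}$
$-83 + g{\left(-11 \right)} X{\left(-2 \right)} = -83 + \frac{9}{-11} \frac{-1 - 2}{-2} = -83 + 9 \left(- \frac{1}{11}\right) \left(\left(- \frac{1}{2}\right) \left(-3\right)\right) = -83 - \frac{27}{22} = - \frac{1853}{22}$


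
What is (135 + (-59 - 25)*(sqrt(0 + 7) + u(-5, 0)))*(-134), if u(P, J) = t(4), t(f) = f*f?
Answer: 162006 + 11256*sqrt(7) ≈ 1.9179e+5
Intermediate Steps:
t(f) = f**2
u(P, J) = 16 (u(P, J) = 4**2 = 16)
(135 + (-59 - 25)*(sqrt(0 + 7) + u(-5, 0)))*(-134) = (135 + (-59 - 25)*(sqrt(0 + 7) + 16))*(-134) = (135 - 84*(sqrt(7) + 16))*(-134) = (135 - 84*(16 + sqrt(7)))*(-134) = (135 + (-1344 - 84*sqrt(7)))*(-134) = (-1209 - 84*sqrt(7))*(-134) = 162006 + 11256*sqrt(7)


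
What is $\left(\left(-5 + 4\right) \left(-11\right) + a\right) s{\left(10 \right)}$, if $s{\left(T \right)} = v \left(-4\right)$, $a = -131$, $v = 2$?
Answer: $960$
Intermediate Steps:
$s{\left(T \right)} = -8$ ($s{\left(T \right)} = 2 \left(-4\right) = -8$)
$\left(\left(-5 + 4\right) \left(-11\right) + a\right) s{\left(10 \right)} = \left(\left(-5 + 4\right) \left(-11\right) - 131\right) \left(-8\right) = \left(\left(-1\right) \left(-11\right) - 131\right) \left(-8\right) = \left(11 - 131\right) \left(-8\right) = \left(-120\right) \left(-8\right) = 960$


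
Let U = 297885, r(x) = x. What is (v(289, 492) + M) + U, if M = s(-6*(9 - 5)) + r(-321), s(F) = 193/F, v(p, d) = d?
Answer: 7153151/24 ≈ 2.9805e+5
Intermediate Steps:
M = -7897/24 (M = 193/((-6*(9 - 5))) - 321 = 193/((-6*4)) - 321 = 193/(-24) - 321 = 193*(-1/24) - 321 = -193/24 - 321 = -7897/24 ≈ -329.04)
(v(289, 492) + M) + U = (492 - 7897/24) + 297885 = 3911/24 + 297885 = 7153151/24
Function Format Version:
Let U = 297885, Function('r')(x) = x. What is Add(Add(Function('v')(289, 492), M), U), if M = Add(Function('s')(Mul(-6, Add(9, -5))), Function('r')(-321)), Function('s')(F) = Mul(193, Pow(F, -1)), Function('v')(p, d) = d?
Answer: Rational(7153151, 24) ≈ 2.9805e+5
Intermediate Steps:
M = Rational(-7897, 24) (M = Add(Mul(193, Pow(Mul(-6, Add(9, -5)), -1)), -321) = Add(Mul(193, Pow(Mul(-6, 4), -1)), -321) = Add(Mul(193, Pow(-24, -1)), -321) = Add(Mul(193, Rational(-1, 24)), -321) = Add(Rational(-193, 24), -321) = Rational(-7897, 24) ≈ -329.04)
Add(Add(Function('v')(289, 492), M), U) = Add(Add(492, Rational(-7897, 24)), 297885) = Add(Rational(3911, 24), 297885) = Rational(7153151, 24)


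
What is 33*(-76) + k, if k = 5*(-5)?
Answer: -2533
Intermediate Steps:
k = -25
33*(-76) + k = 33*(-76) - 25 = -2508 - 25 = -2533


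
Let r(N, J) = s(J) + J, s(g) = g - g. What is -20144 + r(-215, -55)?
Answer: -20199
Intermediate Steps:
s(g) = 0
r(N, J) = J (r(N, J) = 0 + J = J)
-20144 + r(-215, -55) = -20144 - 55 = -20199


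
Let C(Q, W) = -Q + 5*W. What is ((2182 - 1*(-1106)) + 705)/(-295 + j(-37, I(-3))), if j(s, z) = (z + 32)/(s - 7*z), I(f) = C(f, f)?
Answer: -62557/4615 ≈ -13.555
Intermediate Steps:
I(f) = 4*f (I(f) = -f + 5*f = 4*f)
j(s, z) = (32 + z)/(s - 7*z)
((2182 - 1*(-1106)) + 705)/(-295 + j(-37, I(-3))) = ((2182 - 1*(-1106)) + 705)/(-295 + (32 + 4*(-3))/(-37 - 28*(-3))) = ((2182 + 1106) + 705)/(-295 + (32 - 12)/(-37 - 7*(-12))) = (3288 + 705)/(-295 + 20/(-37 + 84)) = 3993/(-295 + 20/47) = 3993/(-13845/47) = 3993*(-47/13845) = -62557/4615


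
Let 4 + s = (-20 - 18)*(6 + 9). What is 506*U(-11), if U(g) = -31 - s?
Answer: 274758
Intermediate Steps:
s = -574 (s = -4 + (-20 - 18)*(6 + 9) = -4 - 38*15 = -4 - 570 = -574)
U(g) = 543 (U(g) = -31 - 1*(-574) = -31 + 574 = 543)
506*U(-11) = 506*543 = 274758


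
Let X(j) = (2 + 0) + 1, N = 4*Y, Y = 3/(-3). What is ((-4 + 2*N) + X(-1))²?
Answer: 81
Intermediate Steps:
Y = -1 (Y = 3*(-⅓) = -1)
N = -4 (N = 4*(-1) = -4)
X(j) = 3 (X(j) = 2 + 1 = 3)
((-4 + 2*N) + X(-1))² = ((-4 + 2*(-4)) + 3)² = ((-4 - 8) + 3)² = (-12 + 3)² = (-9)² = 81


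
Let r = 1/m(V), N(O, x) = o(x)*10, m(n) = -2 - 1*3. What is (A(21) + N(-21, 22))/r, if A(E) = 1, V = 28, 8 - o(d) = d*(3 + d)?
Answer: 27095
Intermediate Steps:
o(d) = 8 - d*(3 + d)
m(n) = -5 (m(n) = -2 - 3 = -5)
N(O, x) = 80 - 30*x - 10*x² (N(O, x) = (8 - x² - 3*x)*10 = 80 - 30*x - 10*x²)
r = -⅕ (r = 1/(-5) = -⅕ ≈ -0.20000)
(A(21) + N(-21, 22))/r = (1 + (80 - 30*22 - 10*22²))/(-⅕) = (1 + (80 - 660 - 10*484))*(-5) = (1 + (80 - 660 - 4840))*(-5) = (1 - 5420)*(-5) = -5419*(-5) = 27095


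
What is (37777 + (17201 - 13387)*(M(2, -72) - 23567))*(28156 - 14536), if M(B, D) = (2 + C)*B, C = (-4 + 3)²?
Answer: -1223401204740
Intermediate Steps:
C = 1 (C = (-1)² = 1)
M(B, D) = 3*B (M(B, D) = (2 + 1)*B = 3*B)
(37777 + (17201 - 13387)*(M(2, -72) - 23567))*(28156 - 14536) = (37777 + (17201 - 13387)*(3*2 - 23567))*(28156 - 14536) = (37777 + 3814*(6 - 23567))*13620 = (37777 + 3814*(-23561))*13620 = (37777 - 89861654)*13620 = -89823877*13620 = -1223401204740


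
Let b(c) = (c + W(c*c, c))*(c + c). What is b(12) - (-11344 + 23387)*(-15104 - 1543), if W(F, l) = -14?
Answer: 200479773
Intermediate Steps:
b(c) = 2*c*(-14 + c) (b(c) = (c - 14)*(c + c) = (-14 + c)*(2*c) = 2*c*(-14 + c))
b(12) - (-11344 + 23387)*(-15104 - 1543) = 2*12*(-14 + 12) - (-11344 + 23387)*(-15104 - 1543) = 2*12*(-2) - 12043*(-16647) = -48 - 1*(-200479821) = -48 + 200479821 = 200479773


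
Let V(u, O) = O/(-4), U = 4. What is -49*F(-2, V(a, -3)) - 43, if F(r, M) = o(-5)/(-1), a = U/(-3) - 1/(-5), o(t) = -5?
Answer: -288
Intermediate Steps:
a = -17/15 (a = 4/(-3) - 1/(-5) = 4*(-⅓) - 1*(-⅕) = -4/3 + ⅕ = -17/15 ≈ -1.1333)
V(u, O) = -O/4 (V(u, O) = O*(-¼) = -O/4)
F(r, M) = 5 (F(r, M) = -5/(-1) = -5*(-1) = 5)
-49*F(-2, V(a, -3)) - 43 = -49*5 - 43 = -245 - 43 = -288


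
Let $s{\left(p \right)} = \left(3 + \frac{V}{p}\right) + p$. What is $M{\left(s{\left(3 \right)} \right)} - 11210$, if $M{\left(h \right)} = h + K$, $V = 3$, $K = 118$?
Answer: $-11085$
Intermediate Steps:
$s{\left(p \right)} = 3 + p + \frac{3}{p}$ ($s{\left(p \right)} = \left(3 + \frac{3}{p}\right) + p = 3 + p + \frac{3}{p}$)
$M{\left(h \right)} = 118 + h$ ($M{\left(h \right)} = h + 118 = 118 + h$)
$M{\left(s{\left(3 \right)} \right)} - 11210 = \left(118 + \left(3 + 3 + \frac{3}{3}\right)\right) - 11210 = \left(118 + \left(3 + 3 + 3 \cdot \frac{1}{3}\right)\right) - 11210 = \left(118 + \left(3 + 3 + 1\right)\right) - 11210 = \left(118 + 7\right) - 11210 = 125 - 11210 = -11085$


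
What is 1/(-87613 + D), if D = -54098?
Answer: -1/141711 ≈ -7.0566e-6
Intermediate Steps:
1/(-87613 + D) = 1/(-87613 - 54098) = 1/(-141711) = -1/141711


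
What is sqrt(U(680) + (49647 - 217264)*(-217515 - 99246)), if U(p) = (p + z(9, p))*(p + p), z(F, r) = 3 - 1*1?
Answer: sqrt(53095456057) ≈ 2.3042e+5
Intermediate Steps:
z(F, r) = 2 (z(F, r) = 3 - 1 = 2)
U(p) = 2*p*(2 + p) (U(p) = (p + 2)*(p + p) = (2 + p)*(2*p) = 2*p*(2 + p))
sqrt(U(680) + (49647 - 217264)*(-217515 - 99246)) = sqrt(2*680*(2 + 680) + (49647 - 217264)*(-217515 - 99246)) = sqrt(2*680*682 - 167617*(-316761)) = sqrt(927520 + 53094528537) = sqrt(53095456057)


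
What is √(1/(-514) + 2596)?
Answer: √685852302/514 ≈ 50.951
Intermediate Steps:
√(1/(-514) + 2596) = √(-1/514 + 2596) = √(1334343/514) = √685852302/514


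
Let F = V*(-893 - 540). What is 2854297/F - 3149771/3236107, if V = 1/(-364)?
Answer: 3362194509025713/4637341331 ≈ 7.2503e+5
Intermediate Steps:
V = -1/364 ≈ -0.0027473
F = 1433/364 (F = -(-893 - 540)/364 = -1/364*(-1433) = 1433/364 ≈ 3.9368)
2854297/F - 3149771/3236107 = 2854297/(1433/364) - 3149771/3236107 = 2854297*(364/1433) - 3149771*1/3236107 = 1038964108/1433 - 3149771/3236107 = 3362194509025713/4637341331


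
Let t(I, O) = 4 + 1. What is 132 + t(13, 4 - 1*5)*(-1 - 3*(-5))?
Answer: 202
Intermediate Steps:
t(I, O) = 5
132 + t(13, 4 - 1*5)*(-1 - 3*(-5)) = 132 + 5*(-1 - 3*(-5)) = 132 + 5*(-1 + 15) = 132 + 5*14 = 132 + 70 = 202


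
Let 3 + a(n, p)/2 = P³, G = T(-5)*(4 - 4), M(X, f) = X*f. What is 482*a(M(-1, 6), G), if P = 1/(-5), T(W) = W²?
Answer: -362464/125 ≈ -2899.7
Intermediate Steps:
G = 0 (G = (-5)²*(4 - 4) = 25*0 = 0)
P = -⅕ ≈ -0.20000
a(n, p) = -752/125 (a(n, p) = -6 + 2*(-⅕)³ = -6 + 2*(-1/125) = -6 - 2/125 = -752/125)
482*a(M(-1, 6), G) = 482*(-752/125) = -362464/125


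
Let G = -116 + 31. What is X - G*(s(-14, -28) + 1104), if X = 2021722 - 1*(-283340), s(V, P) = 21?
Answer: 2400687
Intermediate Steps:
G = -85
X = 2305062 (X = 2021722 + 283340 = 2305062)
X - G*(s(-14, -28) + 1104) = 2305062 - (-85)*(21 + 1104) = 2305062 - (-85)*1125 = 2305062 - 1*(-95625) = 2305062 + 95625 = 2400687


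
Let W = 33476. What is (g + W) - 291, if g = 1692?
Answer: 34877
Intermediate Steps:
(g + W) - 291 = (1692 + 33476) - 291 = 35168 - 291 = 34877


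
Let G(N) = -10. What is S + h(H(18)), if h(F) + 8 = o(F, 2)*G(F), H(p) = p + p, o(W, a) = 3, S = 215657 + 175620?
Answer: 391239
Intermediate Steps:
S = 391277
H(p) = 2*p
h(F) = -38 (h(F) = -8 + 3*(-10) = -8 - 30 = -38)
S + h(H(18)) = 391277 - 38 = 391239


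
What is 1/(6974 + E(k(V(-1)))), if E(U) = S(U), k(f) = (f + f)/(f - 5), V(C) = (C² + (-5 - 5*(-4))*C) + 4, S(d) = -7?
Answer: 1/6967 ≈ 0.00014353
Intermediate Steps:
V(C) = 4 + C² + 15*C (V(C) = (C² + (-5 + 20)*C) + 4 = (C² + 15*C) + 4 = 4 + C² + 15*C)
k(f) = 2*f/(-5 + f) (k(f) = (2*f)/(-5 + f) = 2*f/(-5 + f))
E(U) = -7
1/(6974 + E(k(V(-1)))) = 1/(6974 - 7) = 1/6967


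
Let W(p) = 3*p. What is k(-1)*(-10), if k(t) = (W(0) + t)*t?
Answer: -10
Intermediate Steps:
k(t) = t² (k(t) = (3*0 + t)*t = (0 + t)*t = t*t = t²)
k(-1)*(-10) = (-1)²*(-10) = 1*(-10) = -10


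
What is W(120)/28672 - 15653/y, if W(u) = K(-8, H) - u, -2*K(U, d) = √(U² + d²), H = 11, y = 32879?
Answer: -734981/1530368 - √185/57344 ≈ -0.48050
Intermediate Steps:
K(U, d) = -√(U² + d²)/2
W(u) = -u - √185/2 (W(u) = -√((-8)² + 11²)/2 - u = -√(64 + 121)/2 - u = -√185/2 - u = -u - √185/2)
W(120)/28672 - 15653/y = (-1*120 - √185/2)/28672 - 15653/32879 = (-120 - √185/2)*(1/28672) - 15653*1/32879 = (-15/3584 - √185/57344) - 1423/2989 = -734981/1530368 - √185/57344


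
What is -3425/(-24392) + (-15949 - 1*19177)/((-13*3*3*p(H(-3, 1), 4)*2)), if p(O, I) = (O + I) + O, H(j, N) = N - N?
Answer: 8269223/219528 ≈ 37.668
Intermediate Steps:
H(j, N) = 0
p(O, I) = I + 2*O (p(O, I) = (I + O) + O = I + 2*O)
-3425/(-24392) + (-15949 - 1*19177)/((-13*3*3*p(H(-3, 1), 4)*2)) = -3425/(-24392) + (-15949 - 1*19177)/((-13*3*3*(4 + 2*0)*2)) = -3425*(-1/24392) + (-15949 - 19177)/((-117*(4 + 0)*2)) = 3425/24392 - 35126/(-117*4*2) = 3425/24392 - 35126/(-13*36*2) = 3425/24392 - 35126/((-468*2)) = 3425/24392 - 35126/(-936) = 3425/24392 - 35126*(-1/936) = 3425/24392 + 1351/36 = 8269223/219528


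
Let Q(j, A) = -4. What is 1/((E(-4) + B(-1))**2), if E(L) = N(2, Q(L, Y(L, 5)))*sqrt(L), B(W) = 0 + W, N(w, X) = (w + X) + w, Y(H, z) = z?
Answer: 1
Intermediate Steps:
N(w, X) = X + 2*w (N(w, X) = (X + w) + w = X + 2*w)
B(W) = W
E(L) = 0 (E(L) = (-4 + 2*2)*sqrt(L) = (-4 + 4)*sqrt(L) = 0*sqrt(L) = 0)
1/((E(-4) + B(-1))**2) = 1/((0 - 1)**2) = 1/((-1)**2) = 1/1 = 1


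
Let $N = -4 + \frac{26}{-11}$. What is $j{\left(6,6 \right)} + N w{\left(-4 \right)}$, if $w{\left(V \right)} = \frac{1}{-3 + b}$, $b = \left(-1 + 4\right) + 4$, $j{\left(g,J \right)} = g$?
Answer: $\frac{97}{22} \approx 4.4091$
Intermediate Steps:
$b = 7$ ($b = 3 + 4 = 7$)
$w{\left(V \right)} = \frac{1}{4}$ ($w{\left(V \right)} = \frac{1}{-3 + 7} = \frac{1}{4}$)
$N = - \frac{70}{11}$ ($N = -4 + 26 \left(- \frac{1}{11}\right) = -4 - \frac{26}{11} = - \frac{70}{11} \approx -6.3636$)
$j{\left(6,6 \right)} + N w{\left(-4 \right)} = 6 - \frac{35}{22} = \frac{97}{22}$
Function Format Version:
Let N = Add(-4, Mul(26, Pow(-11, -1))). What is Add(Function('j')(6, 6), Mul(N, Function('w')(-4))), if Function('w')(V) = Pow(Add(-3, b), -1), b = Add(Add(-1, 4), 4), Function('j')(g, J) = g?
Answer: Rational(97, 22) ≈ 4.4091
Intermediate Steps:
b = 7 (b = Add(3, 4) = 7)
Function('w')(V) = Rational(1, 4) (Function('w')(V) = Pow(Add(-3, 7), -1) = Pow(4, -1) = Rational(1, 4))
N = Rational(-70, 11) (N = Add(-4, Mul(26, Rational(-1, 11))) = Add(-4, Rational(-26, 11)) = Rational(-70, 11) ≈ -6.3636)
Add(Function('j')(6, 6), Mul(N, Function('w')(-4))) = Add(6, Mul(Rational(-70, 11), Rational(1, 4))) = Add(6, Rational(-35, 22)) = Rational(97, 22)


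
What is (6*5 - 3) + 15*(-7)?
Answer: -78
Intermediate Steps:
(6*5 - 3) + 15*(-7) = (30 - 3) - 105 = 27 - 105 = -78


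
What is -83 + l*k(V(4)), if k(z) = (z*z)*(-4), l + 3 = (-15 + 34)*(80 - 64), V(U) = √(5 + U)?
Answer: -10919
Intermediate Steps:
l = 301 (l = -3 + (-15 + 34)*(80 - 64) = -3 + 19*16 = -3 + 304 = 301)
k(z) = -4*z² (k(z) = z²*(-4) = -4*z²)
-83 + l*k(V(4)) = -83 + 301*(-4*(√(5 + 4))²) = -83 + 301*(-4*(√9)²) = -83 + 301*(-4*3²) = -83 + 301*(-4*9) = -83 + 301*(-36) = -83 - 10836 = -10919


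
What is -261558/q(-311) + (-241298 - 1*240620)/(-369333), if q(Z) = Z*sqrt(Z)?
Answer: 481918/369333 - 261558*I*sqrt(311)/96721 ≈ 1.3048 - 47.69*I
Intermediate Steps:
q(Z) = Z**(3/2)
-261558/q(-311) + (-241298 - 1*240620)/(-369333) = -261558*I*sqrt(311)/96721 + (-241298 - 1*240620)/(-369333) = -261558*I*sqrt(311)/96721 + (-241298 - 240620)*(-1/369333) = -261558*I*sqrt(311)/96721 - 481918*(-1/369333) = -261558*I*sqrt(311)/96721 + 481918/369333 = 481918/369333 - 261558*I*sqrt(311)/96721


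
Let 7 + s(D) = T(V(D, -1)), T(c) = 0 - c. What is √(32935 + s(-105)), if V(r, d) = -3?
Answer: 3*√3659 ≈ 181.47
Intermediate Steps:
T(c) = -c
s(D) = -4 (s(D) = -7 - 1*(-3) = -7 + 3 = -4)
√(32935 + s(-105)) = √(32935 - 4) = √32931 = 3*√3659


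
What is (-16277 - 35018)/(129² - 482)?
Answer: -51295/16159 ≈ -3.1744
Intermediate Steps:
(-16277 - 35018)/(129² - 482) = -51295/(16641 - 482) = -51295/16159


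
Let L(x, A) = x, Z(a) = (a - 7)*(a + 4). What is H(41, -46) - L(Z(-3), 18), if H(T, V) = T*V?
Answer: -1876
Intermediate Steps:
Z(a) = (-7 + a)*(4 + a)
H(41, -46) - L(Z(-3), 18) = 41*(-46) - (-28 + (-3)² - 3*(-3)) = -1886 - (-28 + 9 + 9) = -1886 - 1*(-10) = -1886 + 10 = -1876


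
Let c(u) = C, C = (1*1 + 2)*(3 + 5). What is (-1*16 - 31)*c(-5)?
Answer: -1128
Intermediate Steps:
C = 24 (C = (1 + 2)*8 = 3*8 = 24)
c(u) = 24
(-1*16 - 31)*c(-5) = (-1*16 - 31)*24 = (-16 - 31)*24 = -47*24 = -1128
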